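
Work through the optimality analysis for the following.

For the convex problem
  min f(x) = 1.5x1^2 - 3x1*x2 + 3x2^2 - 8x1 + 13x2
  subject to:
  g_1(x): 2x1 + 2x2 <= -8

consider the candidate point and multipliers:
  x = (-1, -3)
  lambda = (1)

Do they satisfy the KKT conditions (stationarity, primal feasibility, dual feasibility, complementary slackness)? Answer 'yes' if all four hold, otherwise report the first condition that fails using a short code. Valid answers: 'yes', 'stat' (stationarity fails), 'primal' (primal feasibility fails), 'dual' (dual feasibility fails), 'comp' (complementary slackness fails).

Gradient of f: grad f(x) = Q x + c = (-2, -2)
Constraint values g_i(x) = a_i^T x - b_i:
  g_1((-1, -3)) = 0
Stationarity residual: grad f(x) + sum_i lambda_i a_i = (0, 0)
  -> stationarity OK
Primal feasibility (all g_i <= 0): OK
Dual feasibility (all lambda_i >= 0): OK
Complementary slackness (lambda_i * g_i(x) = 0 for all i): OK

Verdict: yes, KKT holds.

yes


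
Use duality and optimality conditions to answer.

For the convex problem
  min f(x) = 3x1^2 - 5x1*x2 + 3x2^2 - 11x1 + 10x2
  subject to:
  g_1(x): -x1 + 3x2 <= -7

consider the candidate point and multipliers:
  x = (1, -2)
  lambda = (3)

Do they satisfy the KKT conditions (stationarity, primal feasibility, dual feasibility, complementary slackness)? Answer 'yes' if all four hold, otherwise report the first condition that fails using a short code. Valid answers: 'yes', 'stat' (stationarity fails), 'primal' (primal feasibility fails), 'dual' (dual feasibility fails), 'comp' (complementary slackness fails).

Gradient of f: grad f(x) = Q x + c = (5, -7)
Constraint values g_i(x) = a_i^T x - b_i:
  g_1((1, -2)) = 0
Stationarity residual: grad f(x) + sum_i lambda_i a_i = (2, 2)
  -> stationarity FAILS
Primal feasibility (all g_i <= 0): OK
Dual feasibility (all lambda_i >= 0): OK
Complementary slackness (lambda_i * g_i(x) = 0 for all i): OK

Verdict: the first failing condition is stationarity -> stat.

stat


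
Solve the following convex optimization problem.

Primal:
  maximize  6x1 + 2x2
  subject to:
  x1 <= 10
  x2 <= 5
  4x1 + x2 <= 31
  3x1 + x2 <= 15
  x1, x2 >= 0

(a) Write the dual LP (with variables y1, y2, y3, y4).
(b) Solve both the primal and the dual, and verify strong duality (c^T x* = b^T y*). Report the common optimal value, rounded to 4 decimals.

The standard primal-dual pair for 'max c^T x s.t. A x <= b, x >= 0' is:
  Dual:  min b^T y  s.t.  A^T y >= c,  y >= 0.

So the dual LP is:
  minimize  10y1 + 5y2 + 31y3 + 15y4
  subject to:
    y1 + 4y3 + 3y4 >= 6
    y2 + y3 + y4 >= 2
    y1, y2, y3, y4 >= 0

Solving the primal: x* = (5, 0).
  primal value c^T x* = 30.
Solving the dual: y* = (0, 0, 0, 2).
  dual value b^T y* = 30.
Strong duality: c^T x* = b^T y*. Confirmed.

30


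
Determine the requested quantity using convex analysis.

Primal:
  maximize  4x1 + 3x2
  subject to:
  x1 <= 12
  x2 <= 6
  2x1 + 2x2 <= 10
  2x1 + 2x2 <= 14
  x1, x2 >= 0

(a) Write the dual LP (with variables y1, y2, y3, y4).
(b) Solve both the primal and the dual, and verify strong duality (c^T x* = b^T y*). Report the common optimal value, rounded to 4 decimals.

The standard primal-dual pair for 'max c^T x s.t. A x <= b, x >= 0' is:
  Dual:  min b^T y  s.t.  A^T y >= c,  y >= 0.

So the dual LP is:
  minimize  12y1 + 6y2 + 10y3 + 14y4
  subject to:
    y1 + 2y3 + 2y4 >= 4
    y2 + 2y3 + 2y4 >= 3
    y1, y2, y3, y4 >= 0

Solving the primal: x* = (5, 0).
  primal value c^T x* = 20.
Solving the dual: y* = (0, 0, 2, 0).
  dual value b^T y* = 20.
Strong duality: c^T x* = b^T y*. Confirmed.

20


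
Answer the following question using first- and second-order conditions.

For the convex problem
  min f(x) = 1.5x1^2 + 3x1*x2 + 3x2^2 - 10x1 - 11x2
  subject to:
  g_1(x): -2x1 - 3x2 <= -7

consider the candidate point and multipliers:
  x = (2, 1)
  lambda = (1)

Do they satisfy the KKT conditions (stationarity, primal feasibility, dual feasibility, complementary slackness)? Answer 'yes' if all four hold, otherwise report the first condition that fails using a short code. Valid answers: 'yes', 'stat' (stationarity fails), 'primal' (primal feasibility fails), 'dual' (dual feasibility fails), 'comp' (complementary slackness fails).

Gradient of f: grad f(x) = Q x + c = (-1, 1)
Constraint values g_i(x) = a_i^T x - b_i:
  g_1((2, 1)) = 0
Stationarity residual: grad f(x) + sum_i lambda_i a_i = (-3, -2)
  -> stationarity FAILS
Primal feasibility (all g_i <= 0): OK
Dual feasibility (all lambda_i >= 0): OK
Complementary slackness (lambda_i * g_i(x) = 0 for all i): OK

Verdict: the first failing condition is stationarity -> stat.

stat


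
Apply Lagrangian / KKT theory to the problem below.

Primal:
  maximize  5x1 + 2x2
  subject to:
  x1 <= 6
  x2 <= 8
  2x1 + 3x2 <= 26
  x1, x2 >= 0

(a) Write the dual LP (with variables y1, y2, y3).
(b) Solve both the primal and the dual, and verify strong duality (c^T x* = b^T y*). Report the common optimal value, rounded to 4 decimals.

The standard primal-dual pair for 'max c^T x s.t. A x <= b, x >= 0' is:
  Dual:  min b^T y  s.t.  A^T y >= c,  y >= 0.

So the dual LP is:
  minimize  6y1 + 8y2 + 26y3
  subject to:
    y1 + 2y3 >= 5
    y2 + 3y3 >= 2
    y1, y2, y3 >= 0

Solving the primal: x* = (6, 4.6667).
  primal value c^T x* = 39.3333.
Solving the dual: y* = (3.6667, 0, 0.6667).
  dual value b^T y* = 39.3333.
Strong duality: c^T x* = b^T y*. Confirmed.

39.3333


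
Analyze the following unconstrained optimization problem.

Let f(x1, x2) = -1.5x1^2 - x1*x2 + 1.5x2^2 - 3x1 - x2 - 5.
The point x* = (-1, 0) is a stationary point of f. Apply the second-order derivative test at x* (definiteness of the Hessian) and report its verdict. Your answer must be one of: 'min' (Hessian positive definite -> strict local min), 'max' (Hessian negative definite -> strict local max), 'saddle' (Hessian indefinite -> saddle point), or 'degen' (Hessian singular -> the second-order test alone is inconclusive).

Compute the Hessian H = grad^2 f:
  H = [[-3, -1], [-1, 3]]
Verify stationarity: grad f(x*) = H x* + g = (0, 0).
Eigenvalues of H: -3.1623, 3.1623.
Eigenvalues have mixed signs, so H is indefinite -> x* is a saddle point.

saddle


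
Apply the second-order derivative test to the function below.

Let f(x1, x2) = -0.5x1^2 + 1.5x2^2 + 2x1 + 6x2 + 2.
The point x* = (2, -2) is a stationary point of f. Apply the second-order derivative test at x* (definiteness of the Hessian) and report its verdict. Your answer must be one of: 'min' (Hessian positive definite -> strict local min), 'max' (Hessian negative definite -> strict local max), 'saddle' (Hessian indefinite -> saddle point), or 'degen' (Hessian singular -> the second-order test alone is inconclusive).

Compute the Hessian H = grad^2 f:
  H = [[-1, 0], [0, 3]]
Verify stationarity: grad f(x*) = H x* + g = (0, 0).
Eigenvalues of H: -1, 3.
Eigenvalues have mixed signs, so H is indefinite -> x* is a saddle point.

saddle


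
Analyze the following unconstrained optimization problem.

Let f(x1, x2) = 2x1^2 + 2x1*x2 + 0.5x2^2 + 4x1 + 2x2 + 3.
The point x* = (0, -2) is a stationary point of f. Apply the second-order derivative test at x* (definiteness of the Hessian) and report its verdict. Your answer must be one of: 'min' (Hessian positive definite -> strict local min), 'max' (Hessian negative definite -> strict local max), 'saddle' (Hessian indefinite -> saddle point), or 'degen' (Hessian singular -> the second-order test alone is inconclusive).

Compute the Hessian H = grad^2 f:
  H = [[4, 2], [2, 1]]
Verify stationarity: grad f(x*) = H x* + g = (0, 0).
Eigenvalues of H: 0, 5.
H has a zero eigenvalue (singular; positive semidefinite but not definite), so H is neither positive definite, negative definite, nor indefinite. The second-order test alone is inconclusive -> degen.
(Indeed, f is constant along the null direction of H through x*, so x* is not a strict local extremum.)

degen


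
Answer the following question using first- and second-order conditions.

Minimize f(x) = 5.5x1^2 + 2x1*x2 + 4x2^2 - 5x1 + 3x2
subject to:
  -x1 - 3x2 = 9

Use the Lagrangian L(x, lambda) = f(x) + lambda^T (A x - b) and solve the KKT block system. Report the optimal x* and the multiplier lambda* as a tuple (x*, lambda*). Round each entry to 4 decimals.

Form the Lagrangian:
  L(x, lambda) = (1/2) x^T Q x + c^T x + lambda^T (A x - b)
Stationarity (grad_x L = 0): Q x + c + A^T lambda = 0.
Primal feasibility: A x = b.

This gives the KKT block system:
  [ Q   A^T ] [ x     ]   [-c ]
  [ A    0  ] [ lambda ] = [ b ]

Solving the linear system:
  x*      = (0.3789, -3.1263)
  lambda* = (-7.0842)
  f(x*)   = 26.2421

x* = (0.3789, -3.1263), lambda* = (-7.0842)


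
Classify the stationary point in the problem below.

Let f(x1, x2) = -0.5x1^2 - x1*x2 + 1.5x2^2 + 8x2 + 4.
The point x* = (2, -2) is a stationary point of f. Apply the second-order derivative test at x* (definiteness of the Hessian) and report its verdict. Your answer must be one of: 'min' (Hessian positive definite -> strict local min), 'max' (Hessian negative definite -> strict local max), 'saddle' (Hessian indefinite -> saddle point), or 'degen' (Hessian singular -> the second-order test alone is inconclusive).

Compute the Hessian H = grad^2 f:
  H = [[-1, -1], [-1, 3]]
Verify stationarity: grad f(x*) = H x* + g = (0, 0).
Eigenvalues of H: -1.2361, 3.2361.
Eigenvalues have mixed signs, so H is indefinite -> x* is a saddle point.

saddle


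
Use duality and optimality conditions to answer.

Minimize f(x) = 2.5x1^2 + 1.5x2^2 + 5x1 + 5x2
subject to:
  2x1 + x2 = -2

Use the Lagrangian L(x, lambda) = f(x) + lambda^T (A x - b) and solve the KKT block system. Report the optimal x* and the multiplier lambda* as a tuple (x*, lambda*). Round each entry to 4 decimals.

Form the Lagrangian:
  L(x, lambda) = (1/2) x^T Q x + c^T x + lambda^T (A x - b)
Stationarity (grad_x L = 0): Q x + c + A^T lambda = 0.
Primal feasibility: A x = b.

This gives the KKT block system:
  [ Q   A^T ] [ x     ]   [-c ]
  [ A    0  ] [ lambda ] = [ b ]

Solving the linear system:
  x*      = (-0.4118, -1.1765)
  lambda* = (-1.4706)
  f(x*)   = -5.4412

x* = (-0.4118, -1.1765), lambda* = (-1.4706)


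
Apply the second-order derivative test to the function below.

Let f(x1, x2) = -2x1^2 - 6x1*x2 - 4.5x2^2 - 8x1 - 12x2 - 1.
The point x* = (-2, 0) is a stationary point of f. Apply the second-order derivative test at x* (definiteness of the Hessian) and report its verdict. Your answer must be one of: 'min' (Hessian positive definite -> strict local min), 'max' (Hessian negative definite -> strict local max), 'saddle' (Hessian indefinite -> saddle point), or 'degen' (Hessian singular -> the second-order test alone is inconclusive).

Compute the Hessian H = grad^2 f:
  H = [[-4, -6], [-6, -9]]
Verify stationarity: grad f(x*) = H x* + g = (0, 0).
Eigenvalues of H: -13, 0.
H has a zero eigenvalue (singular; negative semidefinite but not definite), so H is neither positive definite, negative definite, nor indefinite. The second-order test alone is inconclusive -> degen.
(Indeed, f is constant along the null direction of H through x*, so x* is not a strict local extremum.)

degen


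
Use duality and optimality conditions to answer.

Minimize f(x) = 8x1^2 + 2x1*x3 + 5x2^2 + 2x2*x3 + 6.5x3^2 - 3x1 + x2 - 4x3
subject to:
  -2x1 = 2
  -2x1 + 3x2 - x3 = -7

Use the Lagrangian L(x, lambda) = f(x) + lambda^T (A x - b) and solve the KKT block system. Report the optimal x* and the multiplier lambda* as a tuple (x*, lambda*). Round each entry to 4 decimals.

Form the Lagrangian:
  L(x, lambda) = (1/2) x^T Q x + c^T x + lambda^T (A x - b)
Stationarity (grad_x L = 0): Q x + c + A^T lambda = 0.
Primal feasibility: A x = b.

This gives the KKT block system:
  [ Q   A^T ] [ x     ]   [-c ]
  [ A    0  ] [ lambda ] = [ b ]

Solving the linear system:
  x*      = (-1, -2.5324, 1.4029)
  lambda* = (-15.2698, 7.1727)
  f(x*)   = 37.8022

x* = (-1, -2.5324, 1.4029), lambda* = (-15.2698, 7.1727)


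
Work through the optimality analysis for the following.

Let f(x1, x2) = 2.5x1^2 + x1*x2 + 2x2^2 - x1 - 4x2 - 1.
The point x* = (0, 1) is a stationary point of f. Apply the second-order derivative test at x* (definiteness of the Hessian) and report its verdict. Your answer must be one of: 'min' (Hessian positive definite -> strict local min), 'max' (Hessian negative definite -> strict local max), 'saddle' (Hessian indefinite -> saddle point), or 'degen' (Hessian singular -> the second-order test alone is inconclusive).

Compute the Hessian H = grad^2 f:
  H = [[5, 1], [1, 4]]
Verify stationarity: grad f(x*) = H x* + g = (0, 0).
Eigenvalues of H: 3.382, 5.618.
Both eigenvalues > 0, so H is positive definite -> x* is a strict local min.

min


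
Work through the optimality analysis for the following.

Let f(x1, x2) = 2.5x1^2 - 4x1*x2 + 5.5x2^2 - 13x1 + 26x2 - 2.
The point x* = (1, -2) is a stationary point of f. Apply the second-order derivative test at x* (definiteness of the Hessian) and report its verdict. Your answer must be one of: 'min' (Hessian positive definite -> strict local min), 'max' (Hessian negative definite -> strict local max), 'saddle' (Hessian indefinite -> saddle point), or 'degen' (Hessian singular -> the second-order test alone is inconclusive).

Compute the Hessian H = grad^2 f:
  H = [[5, -4], [-4, 11]]
Verify stationarity: grad f(x*) = H x* + g = (0, 0).
Eigenvalues of H: 3, 13.
Both eigenvalues > 0, so H is positive definite -> x* is a strict local min.

min


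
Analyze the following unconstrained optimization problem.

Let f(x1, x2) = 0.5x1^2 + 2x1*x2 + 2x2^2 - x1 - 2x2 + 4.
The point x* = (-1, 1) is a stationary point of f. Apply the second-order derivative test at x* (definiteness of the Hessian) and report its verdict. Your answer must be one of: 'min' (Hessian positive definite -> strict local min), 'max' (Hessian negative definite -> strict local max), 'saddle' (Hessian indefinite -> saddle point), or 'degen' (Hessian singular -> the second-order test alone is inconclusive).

Compute the Hessian H = grad^2 f:
  H = [[1, 2], [2, 4]]
Verify stationarity: grad f(x*) = H x* + g = (0, 0).
Eigenvalues of H: 0, 5.
H has a zero eigenvalue (singular; positive semidefinite but not definite), so H is neither positive definite, negative definite, nor indefinite. The second-order test alone is inconclusive -> degen.
(Indeed, f is constant along the null direction of H through x*, so x* is not a strict local extremum.)

degen


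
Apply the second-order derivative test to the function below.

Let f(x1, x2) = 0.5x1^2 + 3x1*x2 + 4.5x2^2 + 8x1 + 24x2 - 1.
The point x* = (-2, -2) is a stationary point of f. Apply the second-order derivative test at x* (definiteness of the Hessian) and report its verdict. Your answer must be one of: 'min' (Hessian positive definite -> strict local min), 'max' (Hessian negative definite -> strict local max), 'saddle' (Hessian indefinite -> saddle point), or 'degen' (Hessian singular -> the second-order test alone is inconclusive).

Compute the Hessian H = grad^2 f:
  H = [[1, 3], [3, 9]]
Verify stationarity: grad f(x*) = H x* + g = (0, 0).
Eigenvalues of H: 0, 10.
H has a zero eigenvalue (singular; positive semidefinite but not definite), so H is neither positive definite, negative definite, nor indefinite. The second-order test alone is inconclusive -> degen.
(Indeed, f is constant along the null direction of H through x*, so x* is not a strict local extremum.)

degen


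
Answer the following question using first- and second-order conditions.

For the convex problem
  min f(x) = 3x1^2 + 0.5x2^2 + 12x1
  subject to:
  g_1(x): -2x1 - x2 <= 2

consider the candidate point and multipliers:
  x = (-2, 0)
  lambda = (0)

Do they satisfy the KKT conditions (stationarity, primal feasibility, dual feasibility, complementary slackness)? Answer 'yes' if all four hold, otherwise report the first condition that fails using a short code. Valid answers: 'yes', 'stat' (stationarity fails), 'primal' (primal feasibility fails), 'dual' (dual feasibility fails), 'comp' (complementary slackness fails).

Gradient of f: grad f(x) = Q x + c = (0, 0)
Constraint values g_i(x) = a_i^T x - b_i:
  g_1((-2, 0)) = 2
Stationarity residual: grad f(x) + sum_i lambda_i a_i = (0, 0)
  -> stationarity OK
Primal feasibility (all g_i <= 0): FAILS
Dual feasibility (all lambda_i >= 0): OK
Complementary slackness (lambda_i * g_i(x) = 0 for all i): OK

Verdict: the first failing condition is primal_feasibility -> primal.

primal


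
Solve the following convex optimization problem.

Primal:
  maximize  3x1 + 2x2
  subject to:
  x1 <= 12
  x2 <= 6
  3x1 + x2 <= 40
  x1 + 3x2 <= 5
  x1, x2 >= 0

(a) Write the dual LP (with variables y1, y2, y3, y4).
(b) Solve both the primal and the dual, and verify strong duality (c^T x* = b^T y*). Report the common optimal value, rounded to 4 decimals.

The standard primal-dual pair for 'max c^T x s.t. A x <= b, x >= 0' is:
  Dual:  min b^T y  s.t.  A^T y >= c,  y >= 0.

So the dual LP is:
  minimize  12y1 + 6y2 + 40y3 + 5y4
  subject to:
    y1 + 3y3 + y4 >= 3
    y2 + y3 + 3y4 >= 2
    y1, y2, y3, y4 >= 0

Solving the primal: x* = (5, 0).
  primal value c^T x* = 15.
Solving the dual: y* = (0, 0, 0, 3).
  dual value b^T y* = 15.
Strong duality: c^T x* = b^T y*. Confirmed.

15


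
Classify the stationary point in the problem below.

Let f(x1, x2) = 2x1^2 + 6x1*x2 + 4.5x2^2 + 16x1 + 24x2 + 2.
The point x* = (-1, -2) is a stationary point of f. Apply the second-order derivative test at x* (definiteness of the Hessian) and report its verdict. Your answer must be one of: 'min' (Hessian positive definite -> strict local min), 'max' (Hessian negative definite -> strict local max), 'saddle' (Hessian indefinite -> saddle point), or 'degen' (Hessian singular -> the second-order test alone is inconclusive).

Compute the Hessian H = grad^2 f:
  H = [[4, 6], [6, 9]]
Verify stationarity: grad f(x*) = H x* + g = (0, 0).
Eigenvalues of H: 0, 13.
H has a zero eigenvalue (singular; positive semidefinite but not definite), so H is neither positive definite, negative definite, nor indefinite. The second-order test alone is inconclusive -> degen.
(Indeed, f is constant along the null direction of H through x*, so x* is not a strict local extremum.)

degen


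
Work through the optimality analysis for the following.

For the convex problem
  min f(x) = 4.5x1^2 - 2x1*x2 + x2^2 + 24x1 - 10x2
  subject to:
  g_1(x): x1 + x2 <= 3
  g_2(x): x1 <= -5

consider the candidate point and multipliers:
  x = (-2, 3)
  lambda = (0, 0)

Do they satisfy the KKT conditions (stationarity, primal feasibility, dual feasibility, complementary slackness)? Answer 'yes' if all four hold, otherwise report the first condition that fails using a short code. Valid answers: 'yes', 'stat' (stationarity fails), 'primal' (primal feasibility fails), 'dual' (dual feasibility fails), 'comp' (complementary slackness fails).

Gradient of f: grad f(x) = Q x + c = (0, 0)
Constraint values g_i(x) = a_i^T x - b_i:
  g_1((-2, 3)) = -2
  g_2((-2, 3)) = 3
Stationarity residual: grad f(x) + sum_i lambda_i a_i = (0, 0)
  -> stationarity OK
Primal feasibility (all g_i <= 0): FAILS
Dual feasibility (all lambda_i >= 0): OK
Complementary slackness (lambda_i * g_i(x) = 0 for all i): OK

Verdict: the first failing condition is primal_feasibility -> primal.

primal


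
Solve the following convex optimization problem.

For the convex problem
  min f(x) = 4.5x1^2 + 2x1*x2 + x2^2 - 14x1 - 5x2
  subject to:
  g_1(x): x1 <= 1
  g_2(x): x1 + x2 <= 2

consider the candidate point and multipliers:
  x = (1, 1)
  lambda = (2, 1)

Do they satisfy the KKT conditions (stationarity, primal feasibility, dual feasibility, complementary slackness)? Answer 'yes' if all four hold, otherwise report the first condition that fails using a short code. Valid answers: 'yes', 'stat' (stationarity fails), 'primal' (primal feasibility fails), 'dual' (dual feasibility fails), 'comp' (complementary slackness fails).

Gradient of f: grad f(x) = Q x + c = (-3, -1)
Constraint values g_i(x) = a_i^T x - b_i:
  g_1((1, 1)) = 0
  g_2((1, 1)) = 0
Stationarity residual: grad f(x) + sum_i lambda_i a_i = (0, 0)
  -> stationarity OK
Primal feasibility (all g_i <= 0): OK
Dual feasibility (all lambda_i >= 0): OK
Complementary slackness (lambda_i * g_i(x) = 0 for all i): OK

Verdict: yes, KKT holds.

yes


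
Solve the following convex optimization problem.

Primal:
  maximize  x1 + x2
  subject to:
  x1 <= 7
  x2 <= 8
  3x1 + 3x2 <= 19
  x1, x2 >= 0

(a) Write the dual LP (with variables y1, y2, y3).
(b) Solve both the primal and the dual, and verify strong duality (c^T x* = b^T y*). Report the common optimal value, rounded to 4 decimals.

The standard primal-dual pair for 'max c^T x s.t. A x <= b, x >= 0' is:
  Dual:  min b^T y  s.t.  A^T y >= c,  y >= 0.

So the dual LP is:
  minimize  7y1 + 8y2 + 19y3
  subject to:
    y1 + 3y3 >= 1
    y2 + 3y3 >= 1
    y1, y2, y3 >= 0

Solving the primal: x* = (6.3333, 0).
  primal value c^T x* = 6.3333.
Solving the dual: y* = (0, 0, 0.3333).
  dual value b^T y* = 6.3333.
Strong duality: c^T x* = b^T y*. Confirmed.

6.3333


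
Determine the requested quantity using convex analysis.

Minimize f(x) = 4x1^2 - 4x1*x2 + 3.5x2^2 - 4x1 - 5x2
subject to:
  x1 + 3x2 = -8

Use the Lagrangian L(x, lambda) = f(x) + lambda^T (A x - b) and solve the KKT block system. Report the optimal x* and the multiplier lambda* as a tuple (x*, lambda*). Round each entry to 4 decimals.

Form the Lagrangian:
  L(x, lambda) = (1/2) x^T Q x + c^T x + lambda^T (A x - b)
Stationarity (grad_x L = 0): Q x + c + A^T lambda = 0.
Primal feasibility: A x = b.

This gives the KKT block system:
  [ Q   A^T ] [ x     ]   [-c ]
  [ A    0  ] [ lambda ] = [ b ]

Solving the linear system:
  x*      = (-1.2718, -2.2427)
  lambda* = (5.2039)
  f(x*)   = 28.966

x* = (-1.2718, -2.2427), lambda* = (5.2039)


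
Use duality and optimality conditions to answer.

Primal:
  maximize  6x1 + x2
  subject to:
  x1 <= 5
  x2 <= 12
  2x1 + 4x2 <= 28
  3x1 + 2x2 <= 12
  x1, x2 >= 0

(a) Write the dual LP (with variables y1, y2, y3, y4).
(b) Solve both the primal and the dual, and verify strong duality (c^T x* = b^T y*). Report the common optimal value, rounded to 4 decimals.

The standard primal-dual pair for 'max c^T x s.t. A x <= b, x >= 0' is:
  Dual:  min b^T y  s.t.  A^T y >= c,  y >= 0.

So the dual LP is:
  minimize  5y1 + 12y2 + 28y3 + 12y4
  subject to:
    y1 + 2y3 + 3y4 >= 6
    y2 + 4y3 + 2y4 >= 1
    y1, y2, y3, y4 >= 0

Solving the primal: x* = (4, 0).
  primal value c^T x* = 24.
Solving the dual: y* = (0, 0, 0, 2).
  dual value b^T y* = 24.
Strong duality: c^T x* = b^T y*. Confirmed.

24


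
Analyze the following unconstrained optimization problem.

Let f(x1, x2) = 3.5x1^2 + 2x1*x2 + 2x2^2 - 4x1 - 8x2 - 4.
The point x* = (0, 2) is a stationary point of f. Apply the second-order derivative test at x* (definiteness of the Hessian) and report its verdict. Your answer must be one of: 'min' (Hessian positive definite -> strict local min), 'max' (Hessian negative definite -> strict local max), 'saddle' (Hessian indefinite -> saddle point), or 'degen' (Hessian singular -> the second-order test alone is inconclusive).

Compute the Hessian H = grad^2 f:
  H = [[7, 2], [2, 4]]
Verify stationarity: grad f(x*) = H x* + g = (0, 0).
Eigenvalues of H: 3, 8.
Both eigenvalues > 0, so H is positive definite -> x* is a strict local min.

min


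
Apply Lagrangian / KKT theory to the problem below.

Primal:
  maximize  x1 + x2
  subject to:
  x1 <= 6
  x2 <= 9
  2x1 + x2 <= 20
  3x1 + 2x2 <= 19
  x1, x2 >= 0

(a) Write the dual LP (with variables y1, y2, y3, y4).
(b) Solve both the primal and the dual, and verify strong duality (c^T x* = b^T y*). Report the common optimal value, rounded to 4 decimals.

The standard primal-dual pair for 'max c^T x s.t. A x <= b, x >= 0' is:
  Dual:  min b^T y  s.t.  A^T y >= c,  y >= 0.

So the dual LP is:
  minimize  6y1 + 9y2 + 20y3 + 19y4
  subject to:
    y1 + 2y3 + 3y4 >= 1
    y2 + y3 + 2y4 >= 1
    y1, y2, y3, y4 >= 0

Solving the primal: x* = (0.3333, 9).
  primal value c^T x* = 9.3333.
Solving the dual: y* = (0, 0.3333, 0, 0.3333).
  dual value b^T y* = 9.3333.
Strong duality: c^T x* = b^T y*. Confirmed.

9.3333


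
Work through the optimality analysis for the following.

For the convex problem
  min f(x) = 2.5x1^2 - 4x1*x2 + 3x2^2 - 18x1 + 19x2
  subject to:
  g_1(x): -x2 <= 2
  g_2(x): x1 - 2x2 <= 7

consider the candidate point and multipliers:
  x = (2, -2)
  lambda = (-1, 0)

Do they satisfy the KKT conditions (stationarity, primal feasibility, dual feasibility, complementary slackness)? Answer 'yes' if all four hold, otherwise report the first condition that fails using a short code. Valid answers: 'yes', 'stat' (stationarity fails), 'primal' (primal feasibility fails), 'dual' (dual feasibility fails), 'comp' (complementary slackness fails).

Gradient of f: grad f(x) = Q x + c = (0, -1)
Constraint values g_i(x) = a_i^T x - b_i:
  g_1((2, -2)) = 0
  g_2((2, -2)) = -1
Stationarity residual: grad f(x) + sum_i lambda_i a_i = (0, 0)
  -> stationarity OK
Primal feasibility (all g_i <= 0): OK
Dual feasibility (all lambda_i >= 0): FAILS
Complementary slackness (lambda_i * g_i(x) = 0 for all i): OK

Verdict: the first failing condition is dual_feasibility -> dual.

dual


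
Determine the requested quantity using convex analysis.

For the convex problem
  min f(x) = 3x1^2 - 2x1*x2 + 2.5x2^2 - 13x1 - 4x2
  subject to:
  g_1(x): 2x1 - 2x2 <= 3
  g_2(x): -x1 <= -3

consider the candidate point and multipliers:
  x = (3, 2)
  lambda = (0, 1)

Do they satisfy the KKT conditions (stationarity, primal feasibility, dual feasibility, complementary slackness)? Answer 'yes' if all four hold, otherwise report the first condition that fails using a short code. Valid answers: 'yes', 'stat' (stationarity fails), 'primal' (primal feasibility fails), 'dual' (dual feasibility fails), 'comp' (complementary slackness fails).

Gradient of f: grad f(x) = Q x + c = (1, 0)
Constraint values g_i(x) = a_i^T x - b_i:
  g_1((3, 2)) = -1
  g_2((3, 2)) = 0
Stationarity residual: grad f(x) + sum_i lambda_i a_i = (0, 0)
  -> stationarity OK
Primal feasibility (all g_i <= 0): OK
Dual feasibility (all lambda_i >= 0): OK
Complementary slackness (lambda_i * g_i(x) = 0 for all i): OK

Verdict: yes, KKT holds.

yes


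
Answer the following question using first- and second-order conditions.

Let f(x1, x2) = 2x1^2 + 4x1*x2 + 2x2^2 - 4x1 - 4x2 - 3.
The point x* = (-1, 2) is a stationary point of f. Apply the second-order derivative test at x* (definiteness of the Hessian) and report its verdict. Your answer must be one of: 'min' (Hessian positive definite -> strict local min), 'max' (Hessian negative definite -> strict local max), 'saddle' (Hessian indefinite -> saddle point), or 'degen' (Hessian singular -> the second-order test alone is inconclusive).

Compute the Hessian H = grad^2 f:
  H = [[4, 4], [4, 4]]
Verify stationarity: grad f(x*) = H x* + g = (0, 0).
Eigenvalues of H: 0, 8.
H has a zero eigenvalue (singular; positive semidefinite but not definite), so H is neither positive definite, negative definite, nor indefinite. The second-order test alone is inconclusive -> degen.
(Indeed, f is constant along the null direction of H through x*, so x* is not a strict local extremum.)

degen


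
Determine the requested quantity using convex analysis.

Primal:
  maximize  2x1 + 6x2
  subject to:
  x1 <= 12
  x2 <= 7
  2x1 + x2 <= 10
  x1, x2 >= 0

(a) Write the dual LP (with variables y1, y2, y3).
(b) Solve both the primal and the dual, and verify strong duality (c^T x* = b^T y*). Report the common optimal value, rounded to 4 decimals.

The standard primal-dual pair for 'max c^T x s.t. A x <= b, x >= 0' is:
  Dual:  min b^T y  s.t.  A^T y >= c,  y >= 0.

So the dual LP is:
  minimize  12y1 + 7y2 + 10y3
  subject to:
    y1 + 2y3 >= 2
    y2 + y3 >= 6
    y1, y2, y3 >= 0

Solving the primal: x* = (1.5, 7).
  primal value c^T x* = 45.
Solving the dual: y* = (0, 5, 1).
  dual value b^T y* = 45.
Strong duality: c^T x* = b^T y*. Confirmed.

45


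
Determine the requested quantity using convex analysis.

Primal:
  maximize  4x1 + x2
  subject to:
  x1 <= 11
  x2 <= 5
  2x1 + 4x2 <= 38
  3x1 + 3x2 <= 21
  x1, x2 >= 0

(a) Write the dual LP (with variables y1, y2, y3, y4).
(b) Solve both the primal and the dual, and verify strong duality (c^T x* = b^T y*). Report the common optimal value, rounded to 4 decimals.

The standard primal-dual pair for 'max c^T x s.t. A x <= b, x >= 0' is:
  Dual:  min b^T y  s.t.  A^T y >= c,  y >= 0.

So the dual LP is:
  minimize  11y1 + 5y2 + 38y3 + 21y4
  subject to:
    y1 + 2y3 + 3y4 >= 4
    y2 + 4y3 + 3y4 >= 1
    y1, y2, y3, y4 >= 0

Solving the primal: x* = (7, 0).
  primal value c^T x* = 28.
Solving the dual: y* = (0, 0, 0, 1.3333).
  dual value b^T y* = 28.
Strong duality: c^T x* = b^T y*. Confirmed.

28


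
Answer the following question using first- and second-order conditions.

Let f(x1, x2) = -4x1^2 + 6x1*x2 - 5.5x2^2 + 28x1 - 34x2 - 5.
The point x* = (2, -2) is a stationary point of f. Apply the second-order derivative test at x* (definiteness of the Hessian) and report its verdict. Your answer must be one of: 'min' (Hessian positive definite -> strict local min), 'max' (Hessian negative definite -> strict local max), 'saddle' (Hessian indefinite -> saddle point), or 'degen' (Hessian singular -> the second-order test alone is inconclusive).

Compute the Hessian H = grad^2 f:
  H = [[-8, 6], [6, -11]]
Verify stationarity: grad f(x*) = H x* + g = (0, 0).
Eigenvalues of H: -15.6847, -3.3153.
Both eigenvalues < 0, so H is negative definite -> x* is a strict local max.

max


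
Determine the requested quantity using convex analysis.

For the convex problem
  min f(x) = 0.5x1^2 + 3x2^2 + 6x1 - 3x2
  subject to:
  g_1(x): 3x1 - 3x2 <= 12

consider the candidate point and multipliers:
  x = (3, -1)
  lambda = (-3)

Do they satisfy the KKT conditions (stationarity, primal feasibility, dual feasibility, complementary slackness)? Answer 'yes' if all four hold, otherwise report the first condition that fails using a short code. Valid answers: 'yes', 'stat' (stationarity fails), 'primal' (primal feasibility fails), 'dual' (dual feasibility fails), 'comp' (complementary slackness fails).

Gradient of f: grad f(x) = Q x + c = (9, -9)
Constraint values g_i(x) = a_i^T x - b_i:
  g_1((3, -1)) = 0
Stationarity residual: grad f(x) + sum_i lambda_i a_i = (0, 0)
  -> stationarity OK
Primal feasibility (all g_i <= 0): OK
Dual feasibility (all lambda_i >= 0): FAILS
Complementary slackness (lambda_i * g_i(x) = 0 for all i): OK

Verdict: the first failing condition is dual_feasibility -> dual.

dual


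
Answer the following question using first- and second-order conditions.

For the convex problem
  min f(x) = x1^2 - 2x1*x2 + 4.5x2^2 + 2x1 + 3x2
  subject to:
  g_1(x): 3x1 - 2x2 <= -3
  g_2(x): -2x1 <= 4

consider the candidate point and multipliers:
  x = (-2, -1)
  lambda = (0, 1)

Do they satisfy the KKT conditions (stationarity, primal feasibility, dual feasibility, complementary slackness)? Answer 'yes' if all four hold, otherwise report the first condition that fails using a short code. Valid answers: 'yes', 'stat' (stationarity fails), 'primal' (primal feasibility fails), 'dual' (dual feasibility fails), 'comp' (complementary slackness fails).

Gradient of f: grad f(x) = Q x + c = (0, -2)
Constraint values g_i(x) = a_i^T x - b_i:
  g_1((-2, -1)) = -1
  g_2((-2, -1)) = 0
Stationarity residual: grad f(x) + sum_i lambda_i a_i = (-2, -2)
  -> stationarity FAILS
Primal feasibility (all g_i <= 0): OK
Dual feasibility (all lambda_i >= 0): OK
Complementary slackness (lambda_i * g_i(x) = 0 for all i): OK

Verdict: the first failing condition is stationarity -> stat.

stat


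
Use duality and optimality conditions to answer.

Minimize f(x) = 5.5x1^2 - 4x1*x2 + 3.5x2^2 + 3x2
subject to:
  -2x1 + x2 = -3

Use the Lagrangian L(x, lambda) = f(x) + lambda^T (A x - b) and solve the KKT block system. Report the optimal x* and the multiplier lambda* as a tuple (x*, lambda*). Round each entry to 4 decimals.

Form the Lagrangian:
  L(x, lambda) = (1/2) x^T Q x + c^T x + lambda^T (A x - b)
Stationarity (grad_x L = 0): Q x + c + A^T lambda = 0.
Primal feasibility: A x = b.

This gives the KKT block system:
  [ Q   A^T ] [ x     ]   [-c ]
  [ A    0  ] [ lambda ] = [ b ]

Solving the linear system:
  x*      = (1.0435, -0.913)
  lambda* = (7.5652)
  f(x*)   = 9.9783

x* = (1.0435, -0.913), lambda* = (7.5652)


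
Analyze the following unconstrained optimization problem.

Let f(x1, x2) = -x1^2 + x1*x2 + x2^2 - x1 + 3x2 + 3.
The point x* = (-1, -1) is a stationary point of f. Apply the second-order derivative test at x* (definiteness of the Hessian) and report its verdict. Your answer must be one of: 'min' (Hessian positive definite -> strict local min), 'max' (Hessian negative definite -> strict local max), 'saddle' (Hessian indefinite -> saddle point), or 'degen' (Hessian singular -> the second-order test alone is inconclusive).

Compute the Hessian H = grad^2 f:
  H = [[-2, 1], [1, 2]]
Verify stationarity: grad f(x*) = H x* + g = (0, 0).
Eigenvalues of H: -2.2361, 2.2361.
Eigenvalues have mixed signs, so H is indefinite -> x* is a saddle point.

saddle


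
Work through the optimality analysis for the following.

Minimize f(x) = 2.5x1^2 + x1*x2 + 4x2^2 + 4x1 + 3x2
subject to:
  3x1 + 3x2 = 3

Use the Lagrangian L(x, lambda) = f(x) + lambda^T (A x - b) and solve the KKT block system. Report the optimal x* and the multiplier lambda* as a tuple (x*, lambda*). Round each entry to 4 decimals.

Form the Lagrangian:
  L(x, lambda) = (1/2) x^T Q x + c^T x + lambda^T (A x - b)
Stationarity (grad_x L = 0): Q x + c + A^T lambda = 0.
Primal feasibility: A x = b.

This gives the KKT block system:
  [ Q   A^T ] [ x     ]   [-c ]
  [ A    0  ] [ lambda ] = [ b ]

Solving the linear system:
  x*      = (0.5455, 0.4545)
  lambda* = (-2.3939)
  f(x*)   = 5.3636

x* = (0.5455, 0.4545), lambda* = (-2.3939)


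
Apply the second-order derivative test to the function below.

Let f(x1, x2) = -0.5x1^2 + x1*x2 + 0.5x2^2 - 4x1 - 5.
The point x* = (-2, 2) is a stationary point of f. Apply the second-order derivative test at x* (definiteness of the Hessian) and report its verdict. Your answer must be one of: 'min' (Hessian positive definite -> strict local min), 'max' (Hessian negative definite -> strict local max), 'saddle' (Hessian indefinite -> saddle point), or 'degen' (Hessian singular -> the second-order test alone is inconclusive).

Compute the Hessian H = grad^2 f:
  H = [[-1, 1], [1, 1]]
Verify stationarity: grad f(x*) = H x* + g = (0, 0).
Eigenvalues of H: -1.4142, 1.4142.
Eigenvalues have mixed signs, so H is indefinite -> x* is a saddle point.

saddle


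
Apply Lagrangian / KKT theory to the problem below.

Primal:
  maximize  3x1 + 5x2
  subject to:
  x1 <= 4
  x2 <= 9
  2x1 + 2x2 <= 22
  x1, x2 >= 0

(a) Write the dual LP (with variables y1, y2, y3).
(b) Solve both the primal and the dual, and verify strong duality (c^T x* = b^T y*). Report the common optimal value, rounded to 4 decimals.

The standard primal-dual pair for 'max c^T x s.t. A x <= b, x >= 0' is:
  Dual:  min b^T y  s.t.  A^T y >= c,  y >= 0.

So the dual LP is:
  minimize  4y1 + 9y2 + 22y3
  subject to:
    y1 + 2y3 >= 3
    y2 + 2y3 >= 5
    y1, y2, y3 >= 0

Solving the primal: x* = (2, 9).
  primal value c^T x* = 51.
Solving the dual: y* = (0, 2, 1.5).
  dual value b^T y* = 51.
Strong duality: c^T x* = b^T y*. Confirmed.

51


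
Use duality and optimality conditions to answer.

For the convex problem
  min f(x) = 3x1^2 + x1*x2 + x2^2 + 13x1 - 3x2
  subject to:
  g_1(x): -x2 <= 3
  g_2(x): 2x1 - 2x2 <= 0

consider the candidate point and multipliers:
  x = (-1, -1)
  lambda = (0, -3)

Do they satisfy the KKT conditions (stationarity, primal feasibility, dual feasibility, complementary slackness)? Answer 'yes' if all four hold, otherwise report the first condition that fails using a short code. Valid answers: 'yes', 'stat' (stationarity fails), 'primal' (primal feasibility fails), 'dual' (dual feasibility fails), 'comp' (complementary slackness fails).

Gradient of f: grad f(x) = Q x + c = (6, -6)
Constraint values g_i(x) = a_i^T x - b_i:
  g_1((-1, -1)) = -2
  g_2((-1, -1)) = 0
Stationarity residual: grad f(x) + sum_i lambda_i a_i = (0, 0)
  -> stationarity OK
Primal feasibility (all g_i <= 0): OK
Dual feasibility (all lambda_i >= 0): FAILS
Complementary slackness (lambda_i * g_i(x) = 0 for all i): OK

Verdict: the first failing condition is dual_feasibility -> dual.

dual


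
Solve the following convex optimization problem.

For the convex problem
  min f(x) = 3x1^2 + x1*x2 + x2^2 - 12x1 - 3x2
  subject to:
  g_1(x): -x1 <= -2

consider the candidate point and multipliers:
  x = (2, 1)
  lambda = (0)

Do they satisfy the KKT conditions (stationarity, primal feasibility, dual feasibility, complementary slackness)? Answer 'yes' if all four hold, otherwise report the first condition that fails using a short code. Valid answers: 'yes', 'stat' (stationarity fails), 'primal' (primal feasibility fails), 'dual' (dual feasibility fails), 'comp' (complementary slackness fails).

Gradient of f: grad f(x) = Q x + c = (1, 1)
Constraint values g_i(x) = a_i^T x - b_i:
  g_1((2, 1)) = 0
Stationarity residual: grad f(x) + sum_i lambda_i a_i = (1, 1)
  -> stationarity FAILS
Primal feasibility (all g_i <= 0): OK
Dual feasibility (all lambda_i >= 0): OK
Complementary slackness (lambda_i * g_i(x) = 0 for all i): OK

Verdict: the first failing condition is stationarity -> stat.

stat


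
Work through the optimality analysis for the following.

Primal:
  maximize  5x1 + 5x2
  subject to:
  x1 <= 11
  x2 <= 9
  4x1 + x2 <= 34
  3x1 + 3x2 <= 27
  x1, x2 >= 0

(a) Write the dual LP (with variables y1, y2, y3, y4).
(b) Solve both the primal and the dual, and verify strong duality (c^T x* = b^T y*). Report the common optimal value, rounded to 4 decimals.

The standard primal-dual pair for 'max c^T x s.t. A x <= b, x >= 0' is:
  Dual:  min b^T y  s.t.  A^T y >= c,  y >= 0.

So the dual LP is:
  minimize  11y1 + 9y2 + 34y3 + 27y4
  subject to:
    y1 + 4y3 + 3y4 >= 5
    y2 + y3 + 3y4 >= 5
    y1, y2, y3, y4 >= 0

Solving the primal: x* = (8.3333, 0.6667).
  primal value c^T x* = 45.
Solving the dual: y* = (0, 0, 0, 1.6667).
  dual value b^T y* = 45.
Strong duality: c^T x* = b^T y*. Confirmed.

45


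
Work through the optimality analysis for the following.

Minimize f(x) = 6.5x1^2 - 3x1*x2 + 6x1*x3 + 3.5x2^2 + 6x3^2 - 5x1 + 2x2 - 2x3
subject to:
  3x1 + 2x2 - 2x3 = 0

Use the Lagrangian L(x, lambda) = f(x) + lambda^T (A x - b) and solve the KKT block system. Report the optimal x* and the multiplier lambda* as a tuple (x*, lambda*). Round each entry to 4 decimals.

Form the Lagrangian:
  L(x, lambda) = (1/2) x^T Q x + c^T x + lambda^T (A x - b)
Stationarity (grad_x L = 0): Q x + c + A^T lambda = 0.
Primal feasibility: A x = b.

This gives the KKT block system:
  [ Q   A^T ] [ x     ]   [-c ]
  [ A    0  ] [ lambda ] = [ b ]

Solving the linear system:
  x*      = (0.23, -0.2542, 0.0908)
  lambda* = (0.2345)
  f(x*)   = -0.9198

x* = (0.23, -0.2542, 0.0908), lambda* = (0.2345)


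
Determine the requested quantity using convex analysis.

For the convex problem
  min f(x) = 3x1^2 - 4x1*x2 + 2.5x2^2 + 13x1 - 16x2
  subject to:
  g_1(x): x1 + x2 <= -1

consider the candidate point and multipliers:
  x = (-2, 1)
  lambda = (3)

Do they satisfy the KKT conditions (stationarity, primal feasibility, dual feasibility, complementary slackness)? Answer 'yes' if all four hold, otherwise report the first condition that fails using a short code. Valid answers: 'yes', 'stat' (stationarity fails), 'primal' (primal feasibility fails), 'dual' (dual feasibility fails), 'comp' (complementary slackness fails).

Gradient of f: grad f(x) = Q x + c = (-3, -3)
Constraint values g_i(x) = a_i^T x - b_i:
  g_1((-2, 1)) = 0
Stationarity residual: grad f(x) + sum_i lambda_i a_i = (0, 0)
  -> stationarity OK
Primal feasibility (all g_i <= 0): OK
Dual feasibility (all lambda_i >= 0): OK
Complementary slackness (lambda_i * g_i(x) = 0 for all i): OK

Verdict: yes, KKT holds.

yes
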